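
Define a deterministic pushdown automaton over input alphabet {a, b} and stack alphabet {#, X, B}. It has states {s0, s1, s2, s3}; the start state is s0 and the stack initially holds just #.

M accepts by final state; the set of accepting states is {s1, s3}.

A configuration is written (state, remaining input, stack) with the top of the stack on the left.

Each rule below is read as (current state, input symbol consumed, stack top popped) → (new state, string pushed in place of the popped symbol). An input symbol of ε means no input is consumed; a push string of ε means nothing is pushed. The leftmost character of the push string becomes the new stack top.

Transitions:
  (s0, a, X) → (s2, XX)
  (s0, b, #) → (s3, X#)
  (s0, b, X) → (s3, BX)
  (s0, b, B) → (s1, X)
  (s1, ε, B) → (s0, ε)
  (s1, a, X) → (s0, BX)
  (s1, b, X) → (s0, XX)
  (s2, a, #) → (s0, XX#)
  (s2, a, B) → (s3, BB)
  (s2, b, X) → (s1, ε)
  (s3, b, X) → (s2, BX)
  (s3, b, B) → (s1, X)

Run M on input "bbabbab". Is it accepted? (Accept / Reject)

(s0, bbabbab, #)
  read b, top #: go to s3, push X# → (s3, babbab, X#)
  read b, top X: go to s2, push BX → (s2, abbab, BX#)
  read a, top B: go to s3, push BB → (s3, bbab, BBX#)
  read b, top B: go to s1, push X → (s1, bab, XBX#)
  read b, top X: go to s0, push XX → (s0, ab, XXBX#)
  read a, top X: go to s2, push XX → (s2, b, XXXBX#)
  read b, top X: go to s1, push ε → (s1, ε, XXBX#)
All input consumed; state s1 ∈ F.

Accept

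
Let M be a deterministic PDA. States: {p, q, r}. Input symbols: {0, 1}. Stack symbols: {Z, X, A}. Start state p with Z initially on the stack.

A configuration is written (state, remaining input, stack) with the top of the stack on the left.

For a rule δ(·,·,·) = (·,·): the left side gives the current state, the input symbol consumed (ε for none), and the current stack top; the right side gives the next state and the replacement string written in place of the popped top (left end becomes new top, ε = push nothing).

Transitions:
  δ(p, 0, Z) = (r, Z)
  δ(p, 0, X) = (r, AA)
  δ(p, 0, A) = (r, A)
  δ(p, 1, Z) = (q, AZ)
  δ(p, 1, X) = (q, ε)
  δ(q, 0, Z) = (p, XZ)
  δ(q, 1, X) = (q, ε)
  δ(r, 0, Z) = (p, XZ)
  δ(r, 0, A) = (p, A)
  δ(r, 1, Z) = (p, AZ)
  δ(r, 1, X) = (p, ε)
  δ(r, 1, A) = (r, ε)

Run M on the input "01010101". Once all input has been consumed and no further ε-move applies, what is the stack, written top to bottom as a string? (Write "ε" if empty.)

Z

(p, 01010101, Z)
  read 0, top Z: go to r, push Z → (r, 1010101, Z)
  read 1, top Z: go to p, push AZ → (p, 010101, AZ)
  read 0, top A: go to r, push A → (r, 10101, AZ)
  read 1, top A: go to r, push ε → (r, 0101, Z)
  read 0, top Z: go to p, push XZ → (p, 101, XZ)
  read 1, top X: go to q, push ε → (q, 01, Z)
  read 0, top Z: go to p, push XZ → (p, 1, XZ)
  read 1, top X: go to q, push ε → (q, ε, Z)
All input consumed in state q with stack Z.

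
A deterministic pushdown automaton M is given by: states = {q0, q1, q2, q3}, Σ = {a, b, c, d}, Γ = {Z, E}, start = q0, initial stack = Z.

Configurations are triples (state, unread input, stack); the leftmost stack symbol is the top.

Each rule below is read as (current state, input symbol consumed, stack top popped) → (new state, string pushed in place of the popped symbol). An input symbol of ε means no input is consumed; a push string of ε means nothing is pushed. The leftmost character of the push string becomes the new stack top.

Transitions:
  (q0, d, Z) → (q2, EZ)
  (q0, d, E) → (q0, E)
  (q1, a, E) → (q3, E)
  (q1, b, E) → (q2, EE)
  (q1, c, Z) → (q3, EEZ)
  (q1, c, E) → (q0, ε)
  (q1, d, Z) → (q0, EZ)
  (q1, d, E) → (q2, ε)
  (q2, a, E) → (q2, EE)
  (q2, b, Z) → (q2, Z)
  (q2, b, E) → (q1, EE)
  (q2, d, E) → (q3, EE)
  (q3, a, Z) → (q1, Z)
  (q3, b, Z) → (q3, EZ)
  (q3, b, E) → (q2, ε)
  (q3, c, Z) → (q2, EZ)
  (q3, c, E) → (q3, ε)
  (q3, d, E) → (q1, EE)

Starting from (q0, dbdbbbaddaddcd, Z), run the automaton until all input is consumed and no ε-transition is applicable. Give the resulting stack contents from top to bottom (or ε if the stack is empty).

EEEEEEZ

(q0, dbdbbbaddaddcd, Z)
  read d, top Z: go to q2, push EZ → (q2, bdbbbaddaddcd, EZ)
  read b, top E: go to q1, push EE → (q1, dbbbaddaddcd, EEZ)
  read d, top E: go to q2, push ε → (q2, bbbaddaddcd, EZ)
  read b, top E: go to q1, push EE → (q1, bbaddaddcd, EEZ)
  read b, top E: go to q2, push EE → (q2, baddaddcd, EEEZ)
  read b, top E: go to q1, push EE → (q1, addaddcd, EEEEZ)
  read a, top E: go to q3, push E → (q3, ddaddcd, EEEEZ)
  read d, top E: go to q1, push EE → (q1, daddcd, EEEEEZ)
  read d, top E: go to q2, push ε → (q2, addcd, EEEEZ)
  read a, top E: go to q2, push EE → (q2, ddcd, EEEEEZ)
  read d, top E: go to q3, push EE → (q3, dcd, EEEEEEZ)
  read d, top E: go to q1, push EE → (q1, cd, EEEEEEEZ)
  read c, top E: go to q0, push ε → (q0, d, EEEEEEZ)
  read d, top E: go to q0, push E → (q0, ε, EEEEEEZ)
All input consumed in state q0 with stack EEEEEEZ.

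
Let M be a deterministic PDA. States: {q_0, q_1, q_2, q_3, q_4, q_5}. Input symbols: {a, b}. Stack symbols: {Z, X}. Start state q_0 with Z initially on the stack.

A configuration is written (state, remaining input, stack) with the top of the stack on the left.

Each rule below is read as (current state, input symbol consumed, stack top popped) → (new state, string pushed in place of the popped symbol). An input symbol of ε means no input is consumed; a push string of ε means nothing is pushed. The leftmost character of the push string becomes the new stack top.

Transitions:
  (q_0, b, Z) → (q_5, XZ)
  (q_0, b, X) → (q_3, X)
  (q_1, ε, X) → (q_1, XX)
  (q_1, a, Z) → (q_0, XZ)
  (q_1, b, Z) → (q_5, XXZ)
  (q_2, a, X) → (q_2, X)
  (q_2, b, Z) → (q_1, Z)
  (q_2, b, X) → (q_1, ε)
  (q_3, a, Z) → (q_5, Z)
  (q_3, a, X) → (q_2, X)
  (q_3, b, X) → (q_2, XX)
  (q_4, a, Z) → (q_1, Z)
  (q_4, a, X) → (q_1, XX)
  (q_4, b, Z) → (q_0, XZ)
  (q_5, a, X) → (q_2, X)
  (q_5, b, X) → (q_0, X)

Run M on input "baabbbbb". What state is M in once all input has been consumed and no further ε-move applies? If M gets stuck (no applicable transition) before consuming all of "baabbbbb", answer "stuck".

q_2

(q_0, baabbbbb, Z) ⊢ (q_5, aabbbbb, XZ) ⊢ (q_2, abbbbb, XZ) ⊢ (q_2, bbbbb, XZ) ⊢ (q_1, bbbb, Z) ⊢ (q_5, bbb, XXZ) ⊢ (q_0, bb, XXZ) ⊢ (q_3, b, XXZ) ⊢ (q_2, ε, XXXZ)
All input consumed; M is in state q_2.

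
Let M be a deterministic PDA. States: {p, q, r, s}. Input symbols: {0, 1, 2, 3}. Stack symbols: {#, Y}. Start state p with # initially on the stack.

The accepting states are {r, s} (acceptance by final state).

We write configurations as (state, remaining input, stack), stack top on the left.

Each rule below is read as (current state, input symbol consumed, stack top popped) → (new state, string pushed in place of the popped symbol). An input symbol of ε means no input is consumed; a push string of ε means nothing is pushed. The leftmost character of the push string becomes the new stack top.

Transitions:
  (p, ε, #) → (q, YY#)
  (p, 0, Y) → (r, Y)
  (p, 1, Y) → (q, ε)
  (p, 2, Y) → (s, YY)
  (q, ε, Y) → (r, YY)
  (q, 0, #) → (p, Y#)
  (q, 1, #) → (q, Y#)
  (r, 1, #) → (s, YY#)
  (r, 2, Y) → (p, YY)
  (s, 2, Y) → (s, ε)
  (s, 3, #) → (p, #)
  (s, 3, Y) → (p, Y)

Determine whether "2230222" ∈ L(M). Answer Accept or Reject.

(p, 2230222, #)
  ε-move, top #: go to q, push YY# → (q, 2230222, YY#)
  ε-move, top Y: go to r, push YY → (r, 2230222, YYY#)
  read 2, top Y: go to p, push YY → (p, 230222, YYYY#)
  read 2, top Y: go to s, push YY → (s, 30222, YYYYY#)
  read 3, top Y: go to p, push Y → (p, 0222, YYYYY#)
  read 0, top Y: go to r, push Y → (r, 222, YYYYY#)
  read 2, top Y: go to p, push YY → (p, 22, YYYYYY#)
  read 2, top Y: go to s, push YY → (s, 2, YYYYYYY#)
  read 2, top Y: go to s, push ε → (s, ε, YYYYYY#)
All input consumed; state s ∈ F.

Accept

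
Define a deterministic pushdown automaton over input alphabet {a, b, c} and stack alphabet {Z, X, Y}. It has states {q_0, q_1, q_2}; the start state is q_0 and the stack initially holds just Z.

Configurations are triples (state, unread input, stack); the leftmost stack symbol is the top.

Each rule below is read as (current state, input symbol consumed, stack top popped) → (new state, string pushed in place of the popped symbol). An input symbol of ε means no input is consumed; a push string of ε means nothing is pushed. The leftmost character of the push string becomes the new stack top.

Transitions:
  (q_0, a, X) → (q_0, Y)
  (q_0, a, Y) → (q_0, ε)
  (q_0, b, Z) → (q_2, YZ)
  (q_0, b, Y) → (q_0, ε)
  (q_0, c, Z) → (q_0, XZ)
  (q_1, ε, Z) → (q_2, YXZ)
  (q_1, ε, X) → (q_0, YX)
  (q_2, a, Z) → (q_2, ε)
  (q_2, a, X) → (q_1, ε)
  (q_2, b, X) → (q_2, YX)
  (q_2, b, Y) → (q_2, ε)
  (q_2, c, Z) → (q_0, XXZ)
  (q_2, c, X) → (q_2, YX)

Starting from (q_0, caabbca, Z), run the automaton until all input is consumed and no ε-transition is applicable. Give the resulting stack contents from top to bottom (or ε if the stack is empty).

(q_0, caabbca, Z)
  read c, top Z: go to q_0, push XZ → (q_0, aabbca, XZ)
  read a, top X: go to q_0, push Y → (q_0, abbca, YZ)
  read a, top Y: go to q_0, push ε → (q_0, bbca, Z)
  read b, top Z: go to q_2, push YZ → (q_2, bca, YZ)
  read b, top Y: go to q_2, push ε → (q_2, ca, Z)
  read c, top Z: go to q_0, push XXZ → (q_0, a, XXZ)
  read a, top X: go to q_0, push Y → (q_0, ε, YXZ)
All input consumed in state q_0 with stack YXZ.

YXZ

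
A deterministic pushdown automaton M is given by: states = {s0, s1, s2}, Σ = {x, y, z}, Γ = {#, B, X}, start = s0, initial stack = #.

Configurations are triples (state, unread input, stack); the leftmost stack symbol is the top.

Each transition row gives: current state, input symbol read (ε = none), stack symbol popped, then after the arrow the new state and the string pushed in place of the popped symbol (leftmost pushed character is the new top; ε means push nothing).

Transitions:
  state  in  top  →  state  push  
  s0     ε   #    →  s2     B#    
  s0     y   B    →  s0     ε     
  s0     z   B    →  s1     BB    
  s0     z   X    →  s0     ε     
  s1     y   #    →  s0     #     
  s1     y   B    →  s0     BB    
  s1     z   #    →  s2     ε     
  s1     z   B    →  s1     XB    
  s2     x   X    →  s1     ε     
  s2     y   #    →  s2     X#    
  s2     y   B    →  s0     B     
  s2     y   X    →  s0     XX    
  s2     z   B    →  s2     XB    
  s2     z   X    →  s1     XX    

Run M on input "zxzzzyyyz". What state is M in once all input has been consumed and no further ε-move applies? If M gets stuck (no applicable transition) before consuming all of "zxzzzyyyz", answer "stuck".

stuck

(s0, zxzzzyyyz, #)
  ε-move, top #: go to s2, push B# → (s2, zxzzzyyyz, B#)
  read z, top B: go to s2, push XB → (s2, xzzzyyyz, XB#)
  read x, top X: go to s1, push ε → (s1, zzzyyyz, B#)
  read z, top B: go to s1, push XB → (s1, zzyyyz, XB#)
No transition for (s1, z, top X); M blocks with input zzyyyz remaining.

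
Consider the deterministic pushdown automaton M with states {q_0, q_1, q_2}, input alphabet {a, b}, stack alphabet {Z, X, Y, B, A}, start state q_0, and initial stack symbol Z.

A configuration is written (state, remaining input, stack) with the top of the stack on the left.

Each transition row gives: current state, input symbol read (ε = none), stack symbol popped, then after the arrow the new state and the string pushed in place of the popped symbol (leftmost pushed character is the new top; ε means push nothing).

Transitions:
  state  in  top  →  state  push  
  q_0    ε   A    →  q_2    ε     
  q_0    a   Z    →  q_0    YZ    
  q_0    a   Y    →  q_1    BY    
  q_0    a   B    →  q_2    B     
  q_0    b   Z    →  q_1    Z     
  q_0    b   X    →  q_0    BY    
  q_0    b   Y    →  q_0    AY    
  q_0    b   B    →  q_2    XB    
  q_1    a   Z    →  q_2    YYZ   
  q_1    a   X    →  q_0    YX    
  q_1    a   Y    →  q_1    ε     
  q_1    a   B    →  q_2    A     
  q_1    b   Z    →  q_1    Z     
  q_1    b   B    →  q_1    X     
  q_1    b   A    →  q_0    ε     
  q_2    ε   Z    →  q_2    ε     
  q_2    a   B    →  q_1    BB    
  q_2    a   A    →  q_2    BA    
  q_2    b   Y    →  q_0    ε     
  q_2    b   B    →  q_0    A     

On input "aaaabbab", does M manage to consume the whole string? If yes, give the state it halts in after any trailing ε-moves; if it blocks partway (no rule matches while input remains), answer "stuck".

stuck

(q_0, aaaabbab, Z)
  read a, top Z: go to q_0, push YZ → (q_0, aaabbab, YZ)
  read a, top Y: go to q_1, push BY → (q_1, aabbab, BYZ)
  read a, top B: go to q_2, push A → (q_2, abbab, AYZ)
  read a, top A: go to q_2, push BA → (q_2, bbab, BAYZ)
  read b, top B: go to q_0, push A → (q_0, bab, AAYZ)
  ε-move, top A: go to q_2, push ε → (q_2, bab, AYZ)
No transition for (q_2, b, top A); M blocks with input bab remaining.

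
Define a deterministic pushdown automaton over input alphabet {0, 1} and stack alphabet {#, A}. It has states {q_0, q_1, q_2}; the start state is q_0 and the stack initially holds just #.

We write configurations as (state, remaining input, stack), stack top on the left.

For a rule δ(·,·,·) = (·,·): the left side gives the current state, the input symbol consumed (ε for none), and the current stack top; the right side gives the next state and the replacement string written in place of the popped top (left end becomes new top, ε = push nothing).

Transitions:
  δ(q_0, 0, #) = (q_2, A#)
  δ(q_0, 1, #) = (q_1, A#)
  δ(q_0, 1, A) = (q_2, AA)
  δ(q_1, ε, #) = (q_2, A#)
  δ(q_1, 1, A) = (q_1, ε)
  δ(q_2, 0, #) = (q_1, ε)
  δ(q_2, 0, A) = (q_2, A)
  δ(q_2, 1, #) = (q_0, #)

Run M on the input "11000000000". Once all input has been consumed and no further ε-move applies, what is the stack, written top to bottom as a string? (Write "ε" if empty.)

A#

(q_0, 11000000000, #)
  read 1, top #: go to q_1, push A# → (q_1, 1000000000, A#)
  read 1, top A: go to q_1, push ε → (q_1, 000000000, #)
  ε-move, top #: go to q_2, push A# → (q_2, 000000000, A#)
  read 0, top A: go to q_2, push A → (q_2, 00000000, A#)
  read 0, top A: go to q_2, push A → (q_2, 0000000, A#)
  read 0, top A: go to q_2, push A → (q_2, 000000, A#)
  read 0, top A: go to q_2, push A → (q_2, 00000, A#)
  read 0, top A: go to q_2, push A → (q_2, 0000, A#)
  read 0, top A: go to q_2, push A → (q_2, 000, A#)
  read 0, top A: go to q_2, push A → (q_2, 00, A#)
  read 0, top A: go to q_2, push A → (q_2, 0, A#)
  read 0, top A: go to q_2, push A → (q_2, ε, A#)
All input consumed in state q_2 with stack A#.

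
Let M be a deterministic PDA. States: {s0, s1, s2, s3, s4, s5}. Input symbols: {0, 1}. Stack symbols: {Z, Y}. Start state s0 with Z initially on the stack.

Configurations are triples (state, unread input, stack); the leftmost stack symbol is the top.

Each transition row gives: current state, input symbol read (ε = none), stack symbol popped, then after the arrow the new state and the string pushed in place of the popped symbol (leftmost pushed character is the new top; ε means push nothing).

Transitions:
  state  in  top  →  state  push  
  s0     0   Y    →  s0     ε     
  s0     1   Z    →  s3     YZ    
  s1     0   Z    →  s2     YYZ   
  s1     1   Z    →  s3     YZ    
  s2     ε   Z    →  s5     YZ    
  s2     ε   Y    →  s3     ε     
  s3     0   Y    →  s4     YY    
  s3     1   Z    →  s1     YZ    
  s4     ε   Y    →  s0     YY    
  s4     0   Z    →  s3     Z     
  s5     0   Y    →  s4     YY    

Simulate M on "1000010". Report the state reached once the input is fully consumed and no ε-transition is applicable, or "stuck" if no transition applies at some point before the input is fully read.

(s0, 1000010, Z)
  read 1, top Z: go to s3, push YZ → (s3, 000010, YZ)
  read 0, top Y: go to s4, push YY → (s4, 00010, YYZ)
  ε-move, top Y: go to s0, push YY → (s0, 00010, YYYZ)
  read 0, top Y: go to s0, push ε → (s0, 0010, YYZ)
  read 0, top Y: go to s0, push ε → (s0, 010, YZ)
  read 0, top Y: go to s0, push ε → (s0, 10, Z)
  read 1, top Z: go to s3, push YZ → (s3, 0, YZ)
  read 0, top Y: go to s4, push YY → (s4, ε, YYZ)
  ε-move, top Y: go to s0, push YY → (s0, ε, YYYZ)
All input consumed; M is in state s0.

s0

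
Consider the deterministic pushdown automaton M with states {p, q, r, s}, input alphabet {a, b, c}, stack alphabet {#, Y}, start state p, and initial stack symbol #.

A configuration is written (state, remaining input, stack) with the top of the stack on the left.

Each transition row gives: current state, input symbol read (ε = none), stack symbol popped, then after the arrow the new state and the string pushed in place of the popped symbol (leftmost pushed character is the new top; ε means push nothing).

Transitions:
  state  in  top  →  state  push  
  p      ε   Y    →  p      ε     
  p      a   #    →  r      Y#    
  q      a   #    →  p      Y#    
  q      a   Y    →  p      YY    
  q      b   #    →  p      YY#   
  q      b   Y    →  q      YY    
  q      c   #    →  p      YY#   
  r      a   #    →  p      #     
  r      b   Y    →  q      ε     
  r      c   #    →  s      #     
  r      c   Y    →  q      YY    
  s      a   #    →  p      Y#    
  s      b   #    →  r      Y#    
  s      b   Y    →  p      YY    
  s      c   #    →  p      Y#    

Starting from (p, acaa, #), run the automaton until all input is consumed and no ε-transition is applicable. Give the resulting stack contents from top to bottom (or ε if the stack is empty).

Y#

(p, acaa, #)
  read a, top #: go to r, push Y# → (r, caa, Y#)
  read c, top Y: go to q, push YY → (q, aa, YY#)
  read a, top Y: go to p, push YY → (p, a, YYY#)
  ε-move, top Y: go to p, push ε → (p, a, YY#)
  ε-move, top Y: go to p, push ε → (p, a, Y#)
  ε-move, top Y: go to p, push ε → (p, a, #)
  read a, top #: go to r, push Y# → (r, ε, Y#)
All input consumed in state r with stack Y#.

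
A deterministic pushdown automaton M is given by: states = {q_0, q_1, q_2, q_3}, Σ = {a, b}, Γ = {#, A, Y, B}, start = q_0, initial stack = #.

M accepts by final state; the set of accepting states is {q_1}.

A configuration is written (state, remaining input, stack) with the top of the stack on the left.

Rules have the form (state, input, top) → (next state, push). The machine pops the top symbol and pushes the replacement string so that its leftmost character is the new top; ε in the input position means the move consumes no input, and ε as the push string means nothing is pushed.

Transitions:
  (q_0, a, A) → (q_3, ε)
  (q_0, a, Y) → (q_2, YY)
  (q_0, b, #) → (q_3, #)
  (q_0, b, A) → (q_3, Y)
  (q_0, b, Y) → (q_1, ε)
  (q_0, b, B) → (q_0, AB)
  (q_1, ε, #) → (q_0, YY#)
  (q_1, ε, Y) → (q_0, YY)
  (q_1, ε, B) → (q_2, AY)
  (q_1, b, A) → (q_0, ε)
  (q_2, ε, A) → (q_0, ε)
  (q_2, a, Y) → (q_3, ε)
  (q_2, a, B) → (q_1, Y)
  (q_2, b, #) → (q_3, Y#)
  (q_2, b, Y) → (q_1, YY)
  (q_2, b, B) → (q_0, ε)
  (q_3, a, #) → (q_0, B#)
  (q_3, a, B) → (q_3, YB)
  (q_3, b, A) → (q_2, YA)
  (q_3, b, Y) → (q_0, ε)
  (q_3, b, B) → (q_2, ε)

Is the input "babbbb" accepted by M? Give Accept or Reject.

(q_0, babbbb, #) ⊢ (q_3, abbbb, #) ⊢ (q_0, bbbb, B#) ⊢ (q_0, bbb, AB#) ⊢ (q_3, bb, YB#) ⊢ (q_0, b, B#) ⊢ (q_0, ε, AB#)
All input consumed; state q_0 ∉ F and no further ε-move applies.

Reject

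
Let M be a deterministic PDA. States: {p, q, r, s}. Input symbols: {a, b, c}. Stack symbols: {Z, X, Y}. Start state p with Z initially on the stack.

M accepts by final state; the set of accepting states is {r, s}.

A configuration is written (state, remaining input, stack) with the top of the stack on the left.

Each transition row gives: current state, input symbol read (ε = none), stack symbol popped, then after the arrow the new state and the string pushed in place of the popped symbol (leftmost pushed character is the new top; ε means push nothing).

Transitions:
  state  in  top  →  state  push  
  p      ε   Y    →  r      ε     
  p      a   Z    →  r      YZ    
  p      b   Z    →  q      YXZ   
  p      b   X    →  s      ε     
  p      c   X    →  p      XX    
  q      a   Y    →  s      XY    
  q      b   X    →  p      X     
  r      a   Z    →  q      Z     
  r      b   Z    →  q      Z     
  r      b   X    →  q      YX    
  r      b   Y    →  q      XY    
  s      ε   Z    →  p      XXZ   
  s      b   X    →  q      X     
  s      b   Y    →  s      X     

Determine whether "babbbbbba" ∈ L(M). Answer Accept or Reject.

(p, babbbbbba, Z)
  read b, top Z: go to q, push YXZ → (q, abbbbbba, YXZ)
  read a, top Y: go to s, push XY → (s, bbbbbba, XYXZ)
  read b, top X: go to q, push X → (q, bbbbba, XYXZ)
  read b, top X: go to p, push X → (p, bbbba, XYXZ)
  read b, top X: go to s, push ε → (s, bbba, YXZ)
  read b, top Y: go to s, push X → (s, bba, XXZ)
  read b, top X: go to q, push X → (q, ba, XXZ)
  read b, top X: go to p, push X → (p, a, XXZ)
No transition applies at (p, a, XXZ); input not fully consumed.

Reject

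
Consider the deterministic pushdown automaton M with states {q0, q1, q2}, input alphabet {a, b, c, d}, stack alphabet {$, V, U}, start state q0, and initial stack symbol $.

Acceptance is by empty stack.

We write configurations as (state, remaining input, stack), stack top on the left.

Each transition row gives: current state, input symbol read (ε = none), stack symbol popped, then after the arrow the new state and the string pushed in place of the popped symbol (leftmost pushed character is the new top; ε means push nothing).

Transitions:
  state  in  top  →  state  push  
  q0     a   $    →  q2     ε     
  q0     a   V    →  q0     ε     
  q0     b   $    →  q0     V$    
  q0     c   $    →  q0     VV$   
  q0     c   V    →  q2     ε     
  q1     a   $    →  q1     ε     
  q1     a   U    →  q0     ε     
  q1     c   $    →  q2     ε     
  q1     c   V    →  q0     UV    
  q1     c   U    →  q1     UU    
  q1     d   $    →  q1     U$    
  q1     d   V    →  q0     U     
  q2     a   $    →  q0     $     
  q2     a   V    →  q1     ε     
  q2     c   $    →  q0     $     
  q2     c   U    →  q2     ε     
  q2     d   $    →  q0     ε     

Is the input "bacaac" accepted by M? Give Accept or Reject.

(q0, bacaac, $)
  read b, top $: go to q0, push V$ → (q0, acaac, V$)
  read a, top V: go to q0, push ε → (q0, caac, $)
  read c, top $: go to q0, push VV$ → (q0, aac, VV$)
  read a, top V: go to q0, push ε → (q0, ac, V$)
  read a, top V: go to q0, push ε → (q0, c, $)
  read c, top $: go to q0, push VV$ → (q0, ε, VV$)
All input consumed; stack is VV$, not empty, and no further ε-move applies.

Reject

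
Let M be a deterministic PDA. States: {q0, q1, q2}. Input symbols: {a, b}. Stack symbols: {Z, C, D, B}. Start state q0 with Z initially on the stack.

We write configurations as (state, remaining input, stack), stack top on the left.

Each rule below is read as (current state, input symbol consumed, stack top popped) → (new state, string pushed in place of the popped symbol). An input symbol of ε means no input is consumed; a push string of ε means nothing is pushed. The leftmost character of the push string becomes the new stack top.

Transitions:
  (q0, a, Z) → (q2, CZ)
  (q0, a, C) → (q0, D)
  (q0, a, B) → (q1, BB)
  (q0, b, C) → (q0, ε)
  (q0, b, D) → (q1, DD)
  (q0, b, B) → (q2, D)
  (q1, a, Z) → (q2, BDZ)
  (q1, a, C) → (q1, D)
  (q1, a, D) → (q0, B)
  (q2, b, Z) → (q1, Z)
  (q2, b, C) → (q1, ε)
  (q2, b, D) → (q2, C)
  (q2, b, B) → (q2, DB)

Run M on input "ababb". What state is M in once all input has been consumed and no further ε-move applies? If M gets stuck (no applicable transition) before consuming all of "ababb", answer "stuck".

q2

(q0, ababb, Z)
  read a, top Z: go to q2, push CZ → (q2, babb, CZ)
  read b, top C: go to q1, push ε → (q1, abb, Z)
  read a, top Z: go to q2, push BDZ → (q2, bb, BDZ)
  read b, top B: go to q2, push DB → (q2, b, DBDZ)
  read b, top D: go to q2, push C → (q2, ε, CBDZ)
All input consumed; M is in state q2.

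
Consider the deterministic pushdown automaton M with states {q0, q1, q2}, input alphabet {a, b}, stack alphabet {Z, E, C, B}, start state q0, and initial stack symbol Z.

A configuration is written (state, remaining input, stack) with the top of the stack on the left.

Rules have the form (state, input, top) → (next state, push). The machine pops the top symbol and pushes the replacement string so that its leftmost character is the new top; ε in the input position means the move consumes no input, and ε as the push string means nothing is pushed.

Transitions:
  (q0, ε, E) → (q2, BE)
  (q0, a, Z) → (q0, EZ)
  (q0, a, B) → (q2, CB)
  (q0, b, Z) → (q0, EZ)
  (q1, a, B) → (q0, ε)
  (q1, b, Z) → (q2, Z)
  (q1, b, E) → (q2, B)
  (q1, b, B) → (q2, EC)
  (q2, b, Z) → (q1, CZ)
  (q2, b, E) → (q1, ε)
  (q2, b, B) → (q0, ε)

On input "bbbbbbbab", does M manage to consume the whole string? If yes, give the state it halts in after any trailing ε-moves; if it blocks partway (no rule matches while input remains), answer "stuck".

(q0, bbbbbbbab, Z) ⊢ (q0, bbbbbbab, EZ) ⊢ (q2, bbbbbbab, BEZ) ⊢ (q0, bbbbbab, EZ) ⊢ (q2, bbbbbab, BEZ) ⊢ (q0, bbbbab, EZ) ⊢ (q2, bbbbab, BEZ) ⊢ (q0, bbbab, EZ) ⊢ (q2, bbbab, BEZ) ⊢ (q0, bbab, EZ) ⊢ (q2, bbab, BEZ) ⊢ (q0, bab, EZ) ⊢ (q2, bab, BEZ) ⊢ (q0, ab, EZ) ⊢ (q2, ab, BEZ)
No transition for (q2, a, top B); M blocks with input ab remaining.

stuck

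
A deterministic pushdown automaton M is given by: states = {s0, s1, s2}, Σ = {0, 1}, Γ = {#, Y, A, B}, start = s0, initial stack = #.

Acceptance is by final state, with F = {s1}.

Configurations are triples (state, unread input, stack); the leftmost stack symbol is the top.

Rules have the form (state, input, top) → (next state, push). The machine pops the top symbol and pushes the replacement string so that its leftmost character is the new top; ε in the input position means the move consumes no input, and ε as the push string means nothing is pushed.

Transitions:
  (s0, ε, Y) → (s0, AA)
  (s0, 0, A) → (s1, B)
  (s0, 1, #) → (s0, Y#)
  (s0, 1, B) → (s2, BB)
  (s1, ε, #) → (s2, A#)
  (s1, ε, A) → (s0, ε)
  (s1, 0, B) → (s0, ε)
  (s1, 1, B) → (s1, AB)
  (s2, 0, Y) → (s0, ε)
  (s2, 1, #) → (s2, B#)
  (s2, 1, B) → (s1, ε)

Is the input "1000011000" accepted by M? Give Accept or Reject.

(s0, 1000011000, #)
  read 1, top #: go to s0, push Y# → (s0, 000011000, Y#)
  ε-move, top Y: go to s0, push AA → (s0, 000011000, AA#)
  read 0, top A: go to s1, push B → (s1, 00011000, BA#)
  read 0, top B: go to s0, push ε → (s0, 0011000, A#)
  read 0, top A: go to s1, push B → (s1, 011000, B#)
  read 0, top B: go to s0, push ε → (s0, 11000, #)
  read 1, top #: go to s0, push Y# → (s0, 1000, Y#)
  ε-move, top Y: go to s0, push AA → (s0, 1000, AA#)
No transition applies at (s0, 1000, AA#); input not fully consumed.

Reject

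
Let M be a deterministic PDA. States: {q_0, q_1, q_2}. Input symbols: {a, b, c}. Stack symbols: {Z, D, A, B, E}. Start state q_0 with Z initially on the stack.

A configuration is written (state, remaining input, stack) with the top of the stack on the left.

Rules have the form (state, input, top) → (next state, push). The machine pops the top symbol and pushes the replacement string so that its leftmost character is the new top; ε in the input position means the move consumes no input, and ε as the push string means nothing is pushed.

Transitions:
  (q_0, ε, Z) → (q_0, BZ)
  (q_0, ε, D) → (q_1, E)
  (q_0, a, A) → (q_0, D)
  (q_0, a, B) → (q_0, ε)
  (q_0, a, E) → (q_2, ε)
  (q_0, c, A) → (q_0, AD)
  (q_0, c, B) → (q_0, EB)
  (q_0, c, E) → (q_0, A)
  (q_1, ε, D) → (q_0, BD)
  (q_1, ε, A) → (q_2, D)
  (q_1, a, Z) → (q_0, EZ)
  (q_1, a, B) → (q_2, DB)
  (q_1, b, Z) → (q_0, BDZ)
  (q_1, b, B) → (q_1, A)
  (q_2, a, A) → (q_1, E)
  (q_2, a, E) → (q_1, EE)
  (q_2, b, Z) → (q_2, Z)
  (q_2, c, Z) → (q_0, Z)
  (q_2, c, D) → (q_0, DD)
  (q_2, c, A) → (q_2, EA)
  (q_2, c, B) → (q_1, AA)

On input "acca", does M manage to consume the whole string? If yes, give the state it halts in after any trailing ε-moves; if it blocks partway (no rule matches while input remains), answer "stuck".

(q_0, acca, Z)
  ε-move, top Z: go to q_0, push BZ → (q_0, acca, BZ)
  read a, top B: go to q_0, push ε → (q_0, cca, Z)
  ε-move, top Z: go to q_0, push BZ → (q_0, cca, BZ)
  read c, top B: go to q_0, push EB → (q_0, ca, EBZ)
  read c, top E: go to q_0, push A → (q_0, a, ABZ)
  read a, top A: go to q_0, push D → (q_0, ε, DBZ)
  ε-move, top D: go to q_1, push E → (q_1, ε, EBZ)
All input consumed; M is in state q_1.

q_1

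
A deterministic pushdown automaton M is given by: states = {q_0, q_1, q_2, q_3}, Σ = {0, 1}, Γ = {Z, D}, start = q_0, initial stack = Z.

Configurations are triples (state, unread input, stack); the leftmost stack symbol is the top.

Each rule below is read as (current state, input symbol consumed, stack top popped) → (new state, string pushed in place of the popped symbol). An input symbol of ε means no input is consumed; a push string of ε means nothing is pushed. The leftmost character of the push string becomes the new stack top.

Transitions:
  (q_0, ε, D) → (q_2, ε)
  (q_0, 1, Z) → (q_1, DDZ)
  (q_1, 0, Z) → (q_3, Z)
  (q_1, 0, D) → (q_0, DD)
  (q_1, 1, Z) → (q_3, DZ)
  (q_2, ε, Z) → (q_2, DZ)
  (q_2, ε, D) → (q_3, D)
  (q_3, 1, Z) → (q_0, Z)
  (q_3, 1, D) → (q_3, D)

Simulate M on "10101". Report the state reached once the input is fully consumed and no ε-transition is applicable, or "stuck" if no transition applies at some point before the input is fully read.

stuck

(q_0, 10101, Z) ⊢ (q_1, 0101, DDZ) ⊢ (q_0, 101, DDDZ) ⊢ (q_2, 101, DDZ) ⊢ (q_3, 101, DDZ) ⊢ (q_3, 01, DDZ)
No transition for (q_3, 0, top D); M blocks with input 01 remaining.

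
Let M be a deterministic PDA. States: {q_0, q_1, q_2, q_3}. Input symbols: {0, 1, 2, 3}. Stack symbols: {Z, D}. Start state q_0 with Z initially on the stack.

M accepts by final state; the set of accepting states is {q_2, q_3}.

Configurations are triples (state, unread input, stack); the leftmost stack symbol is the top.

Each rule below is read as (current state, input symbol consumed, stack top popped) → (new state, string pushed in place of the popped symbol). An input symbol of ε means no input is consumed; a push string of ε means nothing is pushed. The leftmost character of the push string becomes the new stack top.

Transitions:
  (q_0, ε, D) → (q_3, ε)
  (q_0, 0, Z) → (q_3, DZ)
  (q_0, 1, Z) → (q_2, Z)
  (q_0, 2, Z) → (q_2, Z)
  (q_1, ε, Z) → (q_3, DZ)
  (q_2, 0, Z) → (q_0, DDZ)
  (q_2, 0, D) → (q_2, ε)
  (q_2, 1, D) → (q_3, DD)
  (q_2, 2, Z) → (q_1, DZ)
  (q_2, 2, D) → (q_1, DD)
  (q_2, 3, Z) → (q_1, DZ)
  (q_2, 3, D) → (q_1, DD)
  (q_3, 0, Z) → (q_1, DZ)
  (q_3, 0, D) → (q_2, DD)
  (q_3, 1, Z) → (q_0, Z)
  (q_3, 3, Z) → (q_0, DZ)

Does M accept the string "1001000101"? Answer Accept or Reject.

(q_0, 1001000101, Z) ⊢ (q_2, 001000101, Z) ⊢ (q_0, 01000101, DDZ) ⊢ (q_3, 01000101, DZ) ⊢ (q_2, 1000101, DDZ) ⊢ (q_3, 000101, DDDZ) ⊢ (q_2, 00101, DDDDZ) ⊢ (q_2, 0101, DDDZ) ⊢ (q_2, 101, DDZ) ⊢ (q_3, 01, DDDZ) ⊢ (q_2, 1, DDDDZ) ⊢ (q_3, ε, DDDDDZ)
All input consumed; state q_3 ∈ F.

Accept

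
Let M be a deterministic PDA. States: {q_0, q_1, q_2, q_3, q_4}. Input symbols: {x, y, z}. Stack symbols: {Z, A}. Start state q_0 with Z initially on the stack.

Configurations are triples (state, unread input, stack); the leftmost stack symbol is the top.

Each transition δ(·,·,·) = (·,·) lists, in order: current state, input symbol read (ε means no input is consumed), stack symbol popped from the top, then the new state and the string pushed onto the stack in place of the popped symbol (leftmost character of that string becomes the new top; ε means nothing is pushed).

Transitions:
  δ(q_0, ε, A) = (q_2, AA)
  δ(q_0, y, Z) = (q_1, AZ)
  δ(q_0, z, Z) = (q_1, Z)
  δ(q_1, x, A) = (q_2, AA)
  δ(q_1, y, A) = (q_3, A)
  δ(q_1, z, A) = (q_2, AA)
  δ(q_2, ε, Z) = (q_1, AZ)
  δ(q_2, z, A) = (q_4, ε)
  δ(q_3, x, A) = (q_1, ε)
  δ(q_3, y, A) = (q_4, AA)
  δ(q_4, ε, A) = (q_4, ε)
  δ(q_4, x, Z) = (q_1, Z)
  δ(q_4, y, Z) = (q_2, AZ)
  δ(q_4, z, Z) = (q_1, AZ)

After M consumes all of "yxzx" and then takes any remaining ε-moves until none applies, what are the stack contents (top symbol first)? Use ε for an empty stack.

Z

(q_0, yxzx, Z)
  read y, top Z: go to q_1, push AZ → (q_1, xzx, AZ)
  read x, top A: go to q_2, push AA → (q_2, zx, AAZ)
  read z, top A: go to q_4, push ε → (q_4, x, AZ)
  ε-move, top A: go to q_4, push ε → (q_4, x, Z)
  read x, top Z: go to q_1, push Z → (q_1, ε, Z)
All input consumed in state q_1 with stack Z.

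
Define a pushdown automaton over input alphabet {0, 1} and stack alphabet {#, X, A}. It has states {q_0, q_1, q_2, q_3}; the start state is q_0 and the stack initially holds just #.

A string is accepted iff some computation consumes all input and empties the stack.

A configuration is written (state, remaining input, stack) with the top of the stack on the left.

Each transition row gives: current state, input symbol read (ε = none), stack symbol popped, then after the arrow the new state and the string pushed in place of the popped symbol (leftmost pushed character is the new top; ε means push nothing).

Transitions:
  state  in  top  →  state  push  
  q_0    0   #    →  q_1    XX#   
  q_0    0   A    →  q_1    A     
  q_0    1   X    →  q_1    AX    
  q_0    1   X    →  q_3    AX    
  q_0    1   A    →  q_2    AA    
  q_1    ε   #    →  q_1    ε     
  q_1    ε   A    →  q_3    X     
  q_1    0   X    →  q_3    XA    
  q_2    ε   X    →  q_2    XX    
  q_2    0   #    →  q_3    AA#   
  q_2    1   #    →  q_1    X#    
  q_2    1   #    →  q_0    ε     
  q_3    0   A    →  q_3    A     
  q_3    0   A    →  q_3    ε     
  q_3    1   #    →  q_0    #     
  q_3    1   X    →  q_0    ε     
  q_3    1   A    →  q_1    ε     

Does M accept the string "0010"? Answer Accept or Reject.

Reject

No computation consumes all input and empties the stack.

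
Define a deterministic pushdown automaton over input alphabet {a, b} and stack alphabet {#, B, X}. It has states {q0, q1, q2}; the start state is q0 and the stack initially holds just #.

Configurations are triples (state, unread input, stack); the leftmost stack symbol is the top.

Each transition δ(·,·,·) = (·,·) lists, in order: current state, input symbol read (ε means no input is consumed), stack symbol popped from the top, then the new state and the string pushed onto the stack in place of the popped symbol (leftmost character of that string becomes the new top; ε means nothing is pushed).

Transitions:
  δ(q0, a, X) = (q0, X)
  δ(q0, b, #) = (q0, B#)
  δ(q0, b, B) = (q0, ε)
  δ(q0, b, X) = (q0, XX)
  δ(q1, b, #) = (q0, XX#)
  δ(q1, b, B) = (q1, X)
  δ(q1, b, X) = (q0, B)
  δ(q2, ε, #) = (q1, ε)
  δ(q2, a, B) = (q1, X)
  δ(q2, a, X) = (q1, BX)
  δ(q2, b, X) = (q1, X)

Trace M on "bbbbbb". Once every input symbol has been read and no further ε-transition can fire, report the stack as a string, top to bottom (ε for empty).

#

(q0, bbbbbb, #) ⊢ (q0, bbbbb, B#) ⊢ (q0, bbbb, #) ⊢ (q0, bbb, B#) ⊢ (q0, bb, #) ⊢ (q0, b, B#) ⊢ (q0, ε, #)
All input consumed in state q0 with stack #.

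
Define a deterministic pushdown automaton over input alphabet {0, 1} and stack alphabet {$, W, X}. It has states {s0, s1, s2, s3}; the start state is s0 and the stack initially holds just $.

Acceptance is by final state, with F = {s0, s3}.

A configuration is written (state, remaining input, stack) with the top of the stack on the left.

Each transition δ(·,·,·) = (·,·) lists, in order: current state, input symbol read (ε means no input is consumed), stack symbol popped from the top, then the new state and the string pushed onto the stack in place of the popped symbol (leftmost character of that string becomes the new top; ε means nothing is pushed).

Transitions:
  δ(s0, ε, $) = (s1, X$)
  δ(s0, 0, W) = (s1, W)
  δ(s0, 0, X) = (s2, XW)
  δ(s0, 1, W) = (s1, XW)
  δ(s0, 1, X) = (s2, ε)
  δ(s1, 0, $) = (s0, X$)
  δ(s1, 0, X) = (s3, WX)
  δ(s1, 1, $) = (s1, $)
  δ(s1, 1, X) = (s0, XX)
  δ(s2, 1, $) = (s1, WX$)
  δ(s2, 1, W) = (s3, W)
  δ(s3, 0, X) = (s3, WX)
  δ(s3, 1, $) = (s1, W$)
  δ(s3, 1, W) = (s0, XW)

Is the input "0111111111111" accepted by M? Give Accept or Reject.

(s0, 0111111111111, $) ⊢ (s1, 0111111111111, X$) ⊢ (s3, 111111111111, WX$) ⊢ (s0, 11111111111, XWX$) ⊢ (s2, 1111111111, WX$) ⊢ (s3, 111111111, WX$) ⊢ (s0, 11111111, XWX$) ⊢ (s2, 1111111, WX$) ⊢ (s3, 111111, WX$) ⊢ (s0, 11111, XWX$) ⊢ (s2, 1111, WX$) ⊢ (s3, 111, WX$) ⊢ (s0, 11, XWX$) ⊢ (s2, 1, WX$) ⊢ (s3, ε, WX$)
All input consumed; state s3 ∈ F.

Accept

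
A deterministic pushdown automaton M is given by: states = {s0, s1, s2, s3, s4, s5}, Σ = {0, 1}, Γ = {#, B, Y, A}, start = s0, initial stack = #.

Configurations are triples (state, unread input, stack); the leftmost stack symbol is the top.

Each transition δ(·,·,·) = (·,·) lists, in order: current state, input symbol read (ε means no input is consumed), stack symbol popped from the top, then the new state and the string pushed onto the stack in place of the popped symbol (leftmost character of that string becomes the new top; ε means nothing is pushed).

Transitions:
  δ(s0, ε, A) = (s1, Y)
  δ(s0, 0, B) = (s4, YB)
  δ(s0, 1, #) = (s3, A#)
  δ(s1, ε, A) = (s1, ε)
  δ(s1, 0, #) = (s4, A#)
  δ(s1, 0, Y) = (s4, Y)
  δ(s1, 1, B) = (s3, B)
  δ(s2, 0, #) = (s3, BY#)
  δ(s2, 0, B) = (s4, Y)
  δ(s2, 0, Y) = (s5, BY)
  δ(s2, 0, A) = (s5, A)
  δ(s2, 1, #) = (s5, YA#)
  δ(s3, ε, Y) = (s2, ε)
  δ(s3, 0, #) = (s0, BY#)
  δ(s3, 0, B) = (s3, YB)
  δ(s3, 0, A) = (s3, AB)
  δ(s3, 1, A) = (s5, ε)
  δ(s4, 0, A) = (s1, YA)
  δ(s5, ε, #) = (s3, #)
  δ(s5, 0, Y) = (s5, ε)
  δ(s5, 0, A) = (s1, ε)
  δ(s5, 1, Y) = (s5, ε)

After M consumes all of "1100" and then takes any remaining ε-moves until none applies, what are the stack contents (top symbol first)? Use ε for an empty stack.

(s0, 1100, #)
  read 1, top #: go to s3, push A# → (s3, 100, A#)
  read 1, top A: go to s5, push ε → (s5, 00, #)
  ε-move, top #: go to s3, push # → (s3, 00, #)
  read 0, top #: go to s0, push BY# → (s0, 0, BY#)
  read 0, top B: go to s4, push YB → (s4, ε, YBY#)
All input consumed in state s4 with stack YBY#.

YBY#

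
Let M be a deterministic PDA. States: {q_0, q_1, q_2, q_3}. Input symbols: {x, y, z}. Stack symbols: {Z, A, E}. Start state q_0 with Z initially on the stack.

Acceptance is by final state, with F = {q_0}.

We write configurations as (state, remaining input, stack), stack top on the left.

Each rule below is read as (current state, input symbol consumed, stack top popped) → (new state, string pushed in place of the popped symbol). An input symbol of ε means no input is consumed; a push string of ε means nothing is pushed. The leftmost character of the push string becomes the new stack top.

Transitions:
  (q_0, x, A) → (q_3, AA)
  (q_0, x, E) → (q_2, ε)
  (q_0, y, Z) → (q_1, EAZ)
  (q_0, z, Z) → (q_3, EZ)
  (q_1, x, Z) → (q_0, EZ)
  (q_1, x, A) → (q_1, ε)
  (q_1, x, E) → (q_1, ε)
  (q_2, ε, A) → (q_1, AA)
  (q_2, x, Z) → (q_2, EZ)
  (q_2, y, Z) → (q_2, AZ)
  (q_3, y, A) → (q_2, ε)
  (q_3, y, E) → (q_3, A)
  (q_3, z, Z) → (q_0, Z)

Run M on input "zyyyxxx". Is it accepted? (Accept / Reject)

(q_0, zyyyxxx, Z)
  read z, top Z: go to q_3, push EZ → (q_3, yyyxxx, EZ)
  read y, top E: go to q_3, push A → (q_3, yyxxx, AZ)
  read y, top A: go to q_2, push ε → (q_2, yxxx, Z)
  read y, top Z: go to q_2, push AZ → (q_2, xxx, AZ)
  ε-move, top A: go to q_1, push AA → (q_1, xxx, AAZ)
  read x, top A: go to q_1, push ε → (q_1, xx, AZ)
  read x, top A: go to q_1, push ε → (q_1, x, Z)
  read x, top Z: go to q_0, push EZ → (q_0, ε, EZ)
All input consumed; state q_0 ∈ F.

Accept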